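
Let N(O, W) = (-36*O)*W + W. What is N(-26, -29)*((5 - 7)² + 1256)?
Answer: -34237980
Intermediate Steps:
N(O, W) = W - 36*O*W (N(O, W) = -36*O*W + W = W - 36*O*W)
N(-26, -29)*((5 - 7)² + 1256) = (-29*(1 - 36*(-26)))*((5 - 7)² + 1256) = (-29*(1 + 936))*((-2)² + 1256) = (-29*937)*(4 + 1256) = -27173*1260 = -34237980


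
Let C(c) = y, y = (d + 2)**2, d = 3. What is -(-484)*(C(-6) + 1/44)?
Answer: 12111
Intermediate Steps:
y = 25 (y = (3 + 2)**2 = 5**2 = 25)
C(c) = 25
-(-484)*(C(-6) + 1/44) = -(-484)*(25 + 1/44) = -(-484)*1101/44 = -4*(-12111/4) = 12111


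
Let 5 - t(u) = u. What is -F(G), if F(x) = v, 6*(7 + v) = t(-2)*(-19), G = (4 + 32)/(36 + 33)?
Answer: 175/6 ≈ 29.167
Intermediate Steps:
G = 12/23 (G = 36/69 = 36*(1/69) = 12/23 ≈ 0.52174)
t(u) = 5 - u
v = -175/6 (v = -7 + ((5 - 1*(-2))*(-19))/6 = -7 + ((5 + 2)*(-19))/6 = -7 + (7*(-19))/6 = -7 + (⅙)*(-133) = -7 - 133/6 = -175/6 ≈ -29.167)
F(x) = -175/6
-F(G) = -1*(-175/6) = 175/6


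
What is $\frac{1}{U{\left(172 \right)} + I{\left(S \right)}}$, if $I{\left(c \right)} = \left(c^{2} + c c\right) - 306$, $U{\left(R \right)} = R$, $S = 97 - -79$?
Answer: $\frac{1}{61818} \approx 1.6177 \cdot 10^{-5}$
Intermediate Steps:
$S = 176$ ($S = 97 + 79 = 176$)
$I{\left(c \right)} = -306 + 2 c^{2}$ ($I{\left(c \right)} = \left(c^{2} + c^{2}\right) - 306 = 2 c^{2} - 306 = -306 + 2 c^{2}$)
$\frac{1}{U{\left(172 \right)} + I{\left(S \right)}} = \frac{1}{172 - \left(306 - 2 \cdot 176^{2}\right)} = \frac{1}{172 + \left(-306 + 2 \cdot 30976\right)} = \frac{1}{172 + \left(-306 + 61952\right)} = \frac{1}{172 + 61646} = \frac{1}{61818}$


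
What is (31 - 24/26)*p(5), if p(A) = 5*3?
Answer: 5865/13 ≈ 451.15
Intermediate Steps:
p(A) = 15
(31 - 24/26)*p(5) = (31 - 24/26)*15 = (31 - 24*1/26)*15 = (31 - 12/13)*15 = (391/13)*15 = 5865/13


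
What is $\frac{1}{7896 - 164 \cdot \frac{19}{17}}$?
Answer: $\frac{17}{131116} \approx 0.00012966$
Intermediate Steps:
$\frac{1}{7896 - 164 \cdot \frac{19}{17}} = \frac{1}{7896 - 164 \cdot 19 \cdot \frac{1}{17}} = \frac{1}{7896 - \frac{3116}{17}} = \frac{1}{\frac{131116}{17}} = \frac{17}{131116}$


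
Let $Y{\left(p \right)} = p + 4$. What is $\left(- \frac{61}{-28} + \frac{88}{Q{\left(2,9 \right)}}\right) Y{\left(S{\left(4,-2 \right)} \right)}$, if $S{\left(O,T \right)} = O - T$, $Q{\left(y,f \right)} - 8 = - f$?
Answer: $- \frac{12015}{14} \approx -858.21$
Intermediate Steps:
$Q{\left(y,f \right)} = 8 - f$
$Y{\left(p \right)} = 4 + p$
$\left(- \frac{61}{-28} + \frac{88}{Q{\left(2,9 \right)}}\right) Y{\left(S{\left(4,-2 \right)} \right)} = \left(- \frac{61}{-28} + \frac{88}{8 - 9}\right) \left(4 + \left(4 - -2\right)\right) = \left(\left(-61\right) \left(- \frac{1}{28}\right) + \frac{88}{8 - 9}\right) \left(4 + \left(4 + 2\right)\right) = \left(\frac{61}{28} + \frac{88}{-1}\right) \left(4 + 6\right) = \left(\frac{61}{28} + 88 \left(-1\right)\right) 10 = \left(\frac{61}{28} - 88\right) 10 = \left(- \frac{2403}{28}\right) 10 = - \frac{12015}{14}$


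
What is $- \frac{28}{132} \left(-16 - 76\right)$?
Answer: $\frac{644}{33} \approx 19.515$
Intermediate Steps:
$- \frac{28}{132} \left(-16 - 76\right) = \left(-28\right) \frac{1}{132} \left(-92\right) = \left(- \frac{7}{33}\right) \left(-92\right) = \frac{644}{33}$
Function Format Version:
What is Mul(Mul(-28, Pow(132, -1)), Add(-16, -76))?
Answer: Rational(644, 33) ≈ 19.515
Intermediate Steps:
Mul(Mul(-28, Pow(132, -1)), Add(-16, -76)) = Mul(Mul(-28, Rational(1, 132)), -92) = Mul(Rational(-7, 33), -92) = Rational(644, 33)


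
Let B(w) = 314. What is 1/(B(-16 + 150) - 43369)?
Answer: -1/43055 ≈ -2.3226e-5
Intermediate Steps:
1/(B(-16 + 150) - 43369) = 1/(314 - 43369) = 1/(-43055) = -1/43055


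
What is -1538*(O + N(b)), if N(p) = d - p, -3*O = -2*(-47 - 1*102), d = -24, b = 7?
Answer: 601358/3 ≈ 2.0045e+5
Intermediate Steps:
O = -298/3 (O = -(-2)*(-47 - 1*102)/3 = -(-2)*(-47 - 102)/3 = -(-2)*(-149)/3 = -⅓*298 = -298/3 ≈ -99.333)
N(p) = -24 - p
-1538*(O + N(b)) = -1538*(-298/3 + (-24 - 1*7)) = -1538*(-298/3 + (-24 - 7)) = -1538*(-298/3 - 31) = -1538*(-391/3) = 601358/3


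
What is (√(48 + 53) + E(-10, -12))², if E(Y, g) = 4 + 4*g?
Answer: (44 - √101)² ≈ 1152.6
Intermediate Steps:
(√(48 + 53) + E(-10, -12))² = (√(48 + 53) + (4 + 4*(-12)))² = (√101 + (4 - 48))² = (√101 - 44)² = (-44 + √101)²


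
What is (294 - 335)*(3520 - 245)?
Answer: -134275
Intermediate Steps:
(294 - 335)*(3520 - 245) = -41*3275 = -134275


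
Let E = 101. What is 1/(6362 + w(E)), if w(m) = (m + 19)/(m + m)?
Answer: 101/642622 ≈ 0.00015717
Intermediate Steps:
w(m) = (19 + m)/(2*m) (w(m) = (19 + m)/((2*m)) = (19 + m)*(1/(2*m)) = (19 + m)/(2*m))
1/(6362 + w(E)) = 1/(6362 + (1/2)*(19 + 101)/101) = 1/(6362 + (1/2)*(1/101)*120) = 1/(6362 + 60/101) = 1/(642622/101) = 101/642622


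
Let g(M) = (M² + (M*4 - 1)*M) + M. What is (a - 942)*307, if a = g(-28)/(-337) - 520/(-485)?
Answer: -9559436610/32689 ≈ -2.9244e+5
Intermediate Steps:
g(M) = M + M² + M*(-1 + 4*M) (g(M) = (M² + (4*M - 1)*M) + M = (M² + (-1 + 4*M)*M) + M = (M² + M*(-1 + 4*M)) + M = M + M² + M*(-1 + 4*M))
a = -345192/32689 (a = (5*(-28)²)/(-337) - 520/(-485) = (5*784)*(-1/337) - 520*(-1/485) = 3920*(-1/337) + 104/97 = -3920/337 + 104/97 = -345192/32689 ≈ -10.560)
(a - 942)*307 = (-345192/32689 - 942)*307 = -31138230/32689*307 = -9559436610/32689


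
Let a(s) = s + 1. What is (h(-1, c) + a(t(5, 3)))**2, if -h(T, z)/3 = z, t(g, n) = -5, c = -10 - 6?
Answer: 1936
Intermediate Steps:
c = -16
h(T, z) = -3*z
a(s) = 1 + s
(h(-1, c) + a(t(5, 3)))**2 = (-3*(-16) + (1 - 5))**2 = (48 - 4)**2 = 44**2 = 1936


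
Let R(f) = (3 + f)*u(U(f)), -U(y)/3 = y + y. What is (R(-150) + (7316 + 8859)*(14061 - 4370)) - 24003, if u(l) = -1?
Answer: 156728069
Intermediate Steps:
U(y) = -6*y (U(y) = -3*(y + y) = -6*y)
R(f) = -3 - f (R(f) = (3 + f)*(-1) = -3 - f)
(R(-150) + (7316 + 8859)*(14061 - 4370)) - 24003 = ((-3 - 1*(-150)) + (7316 + 8859)*(14061 - 4370)) - 24003 = ((-3 + 150) + 16175*9691) - 24003 = (147 + 156751925) - 24003 = 156752072 - 24003 = 156728069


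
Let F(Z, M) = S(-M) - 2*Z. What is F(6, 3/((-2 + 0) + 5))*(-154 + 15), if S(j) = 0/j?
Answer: 1668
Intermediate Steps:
S(j) = 0
F(Z, M) = -2*Z (F(Z, M) = 0 - 2*Z = -2*Z)
F(6, 3/((-2 + 0) + 5))*(-154 + 15) = (-2*6)*(-154 + 15) = -12*(-139) = 1668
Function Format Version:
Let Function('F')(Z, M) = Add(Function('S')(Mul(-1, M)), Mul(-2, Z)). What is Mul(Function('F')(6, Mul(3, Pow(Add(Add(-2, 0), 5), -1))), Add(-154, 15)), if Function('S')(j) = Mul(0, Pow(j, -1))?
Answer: 1668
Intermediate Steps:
Function('S')(j) = 0
Function('F')(Z, M) = Mul(-2, Z) (Function('F')(Z, M) = Add(0, Mul(-2, Z)) = Mul(-2, Z))
Mul(Function('F')(6, Mul(3, Pow(Add(Add(-2, 0), 5), -1))), Add(-154, 15)) = Mul(Mul(-2, 6), Add(-154, 15)) = Mul(-12, -139) = 1668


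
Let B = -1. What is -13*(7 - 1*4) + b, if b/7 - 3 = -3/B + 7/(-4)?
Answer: -37/4 ≈ -9.2500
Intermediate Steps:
b = 119/4 (b = 21 + 7*(-3/(-1) + 7/(-4)) = 21 + 7*(-3*(-1) + 7*(-¼)) = 21 + 7*(3 - 7/4) = 21 + 7*(5/4) = 21 + 35/4 = 119/4 ≈ 29.750)
-13*(7 - 1*4) + b = -13*(7 - 1*4) + 119/4 = -13*(7 - 4) + 119/4 = -13*3 + 119/4 = -39 + 119/4 = -37/4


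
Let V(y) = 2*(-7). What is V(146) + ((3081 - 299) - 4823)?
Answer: -2055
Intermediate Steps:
V(y) = -14
V(146) + ((3081 - 299) - 4823) = -14 + ((3081 - 299) - 4823) = -14 + (2782 - 4823) = -14 - 2041 = -2055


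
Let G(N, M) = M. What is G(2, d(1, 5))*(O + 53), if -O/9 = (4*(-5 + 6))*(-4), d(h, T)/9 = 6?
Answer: 10638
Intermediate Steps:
d(h, T) = 54 (d(h, T) = 9*6 = 54)
O = 144 (O = -9*4*(-5 + 6)*(-4) = -9*4*1*(-4) = -36*(-4) = -9*(-16) = 144)
G(2, d(1, 5))*(O + 53) = 54*(144 + 53) = 54*197 = 10638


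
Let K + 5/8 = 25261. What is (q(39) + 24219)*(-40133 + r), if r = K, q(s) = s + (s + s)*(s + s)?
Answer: -1805060751/4 ≈ -4.5127e+8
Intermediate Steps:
K = 202083/8 (K = -5/8 + 25261 = 202083/8 ≈ 25260.)
q(s) = s + 4*s² (q(s) = s + (2*s)*(2*s) = s + 4*s²)
r = 202083/8 ≈ 25260.
(q(39) + 24219)*(-40133 + r) = (39*(1 + 4*39) + 24219)*(-40133 + 202083/8) = (39*(1 + 156) + 24219)*(-118981/8) = (39*157 + 24219)*(-118981/8) = (6123 + 24219)*(-118981/8) = 30342*(-118981/8) = -1805060751/4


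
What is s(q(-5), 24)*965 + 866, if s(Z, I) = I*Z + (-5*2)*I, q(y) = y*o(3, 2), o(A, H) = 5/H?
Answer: -520234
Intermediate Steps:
q(y) = 5*y/2 (q(y) = y*(5/2) = 5*y/2)
s(Z, I) = -10*I + I*Z (s(Z, I) = I*Z - 10*I = -10*I + I*Z)
s(q(-5), 24)*965 + 866 = (24*(-10 + (5/2)*(-5)))*965 + 866 = (24*(-10 - 25/2))*965 + 866 = (24*(-45/2))*965 + 866 = -540*965 + 866 = -521100 + 866 = -520234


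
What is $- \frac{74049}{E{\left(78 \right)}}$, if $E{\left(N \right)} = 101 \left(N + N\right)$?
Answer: $- \frac{24683}{5252} \approx -4.6997$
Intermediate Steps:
$E{\left(N \right)} = 202 N$ ($E{\left(N \right)} = 101 \cdot 2 N = 202 N$)
$- \frac{74049}{E{\left(78 \right)}} = - \frac{74049}{202 \cdot 78} = - \frac{74049}{15756} = \left(-74049\right) \frac{1}{15756} = - \frac{24683}{5252}$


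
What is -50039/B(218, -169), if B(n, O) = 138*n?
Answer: -50039/30084 ≈ -1.6633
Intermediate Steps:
-50039/B(218, -169) = -50039/(138*218) = -50039/30084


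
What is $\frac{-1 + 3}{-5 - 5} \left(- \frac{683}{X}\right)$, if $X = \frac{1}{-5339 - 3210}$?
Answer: $- \frac{5838967}{5} \approx -1.1678 \cdot 10^{6}$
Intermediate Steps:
$X = - \frac{1}{8549}$ ($X = \frac{1}{-8549} = - \frac{1}{8549} \approx -0.00011697$)
$\frac{-1 + 3}{-5 - 5} \left(- \frac{683}{X}\right) = \frac{-1 + 3}{-5 - 5} \left(- \frac{683}{- \frac{1}{8549}}\right) = \frac{2}{-10} \left(\left(-683\right) \left(-8549\right)\right) = 2 \left(- \frac{1}{10}\right) 5838967 = \left(- \frac{1}{5}\right) 5838967 = - \frac{5838967}{5}$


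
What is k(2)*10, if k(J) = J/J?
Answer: 10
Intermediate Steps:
k(J) = 1
k(2)*10 = 1*10 = 10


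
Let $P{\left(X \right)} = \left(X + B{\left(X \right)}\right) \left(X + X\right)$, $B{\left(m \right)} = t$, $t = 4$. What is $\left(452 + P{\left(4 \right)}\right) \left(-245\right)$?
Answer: $-126420$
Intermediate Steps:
$B{\left(m \right)} = 4$
$P{\left(X \right)} = 2 X \left(4 + X\right)$ ($P{\left(X \right)} = \left(X + 4\right) \left(X + X\right) = \left(4 + X\right) 2 X = 2 X \left(4 + X\right)$)
$\left(452 + P{\left(4 \right)}\right) \left(-245\right) = \left(452 + 2 \cdot 4 \left(4 + 4\right)\right) \left(-245\right) = \left(452 + 2 \cdot 4 \cdot 8\right) \left(-245\right) = \left(452 + 64\right) \left(-245\right) = 516 \left(-245\right) = -126420$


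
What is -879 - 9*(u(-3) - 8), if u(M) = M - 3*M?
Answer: -861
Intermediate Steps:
u(M) = -2*M
-879 - 9*(u(-3) - 8) = -879 - 9*(-2*(-3) - 8) = -879 - 9*(6 - 8) = -879 - 9*(-2) = -879 + 18 = -861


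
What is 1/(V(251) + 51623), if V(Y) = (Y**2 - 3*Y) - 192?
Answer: 1/113679 ≈ 8.7967e-6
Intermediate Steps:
V(Y) = -192 + Y**2 - 3*Y
1/(V(251) + 51623) = 1/((-192 + 251**2 - 3*251) + 51623) = 1/((-192 + 63001 - 753) + 51623) = 1/(62056 + 51623) = 1/113679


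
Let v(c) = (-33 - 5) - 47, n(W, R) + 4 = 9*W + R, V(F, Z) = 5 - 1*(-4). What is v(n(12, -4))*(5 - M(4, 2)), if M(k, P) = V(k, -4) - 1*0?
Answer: 340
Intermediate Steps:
V(F, Z) = 9 (V(F, Z) = 5 + 4 = 9)
M(k, P) = 9 (M(k, P) = 9 - 1*0 = 9 + 0 = 9)
n(W, R) = -4 + R + 9*W (n(W, R) = -4 + (9*W + R) = -4 + (R + 9*W) = -4 + R + 9*W)
v(c) = -85 (v(c) = -38 - 47 = -85)
v(n(12, -4))*(5 - M(4, 2)) = -85*(5 - 1*9) = -85*(5 - 9) = -85*(-4) = 340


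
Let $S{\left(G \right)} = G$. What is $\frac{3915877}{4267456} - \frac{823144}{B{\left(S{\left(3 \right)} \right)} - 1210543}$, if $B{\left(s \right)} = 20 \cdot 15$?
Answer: $\frac{8251893529775}{5164658751808} \approx 1.5978$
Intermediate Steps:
$B{\left(s \right)} = 300$
$\frac{3915877}{4267456} - \frac{823144}{B{\left(S{\left(3 \right)} \right)} - 1210543} = \frac{3915877}{4267456} - \frac{823144}{300 - 1210543} = 3915877 \cdot \frac{1}{4267456} - \frac{823144}{-1210243} = \frac{3915877}{4267456} - - \frac{823144}{1210243} = \frac{3915877}{4267456} + \frac{823144}{1210243} = \frac{8251893529775}{5164658751808}$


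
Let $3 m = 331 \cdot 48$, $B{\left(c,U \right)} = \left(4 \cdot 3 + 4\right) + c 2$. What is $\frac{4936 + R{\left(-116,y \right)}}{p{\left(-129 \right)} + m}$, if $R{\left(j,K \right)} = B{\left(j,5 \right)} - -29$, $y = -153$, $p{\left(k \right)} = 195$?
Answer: $\frac{4749}{5491} \approx 0.86487$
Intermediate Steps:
$B{\left(c,U \right)} = 16 + 2 c$ ($B{\left(c,U \right)} = \left(12 + 4\right) + 2 c = 16 + 2 c$)
$m = 5296$ ($m = \frac{331 \cdot 48}{3} = \frac{1}{3} \cdot 15888 = 5296$)
$R{\left(j,K \right)} = 45 + 2 j$ ($R{\left(j,K \right)} = \left(16 + 2 j\right) - -29 = \left(16 + 2 j\right) + 29 = 45 + 2 j$)
$\frac{4936 + R{\left(-116,y \right)}}{p{\left(-129 \right)} + m} = \frac{4936 + \left(45 + 2 \left(-116\right)\right)}{195 + 5296} = \frac{4936 + \left(45 - 232\right)}{5491} = \left(4936 - 187\right) \frac{1}{5491} = 4749 \cdot \frac{1}{5491} = \frac{4749}{5491}$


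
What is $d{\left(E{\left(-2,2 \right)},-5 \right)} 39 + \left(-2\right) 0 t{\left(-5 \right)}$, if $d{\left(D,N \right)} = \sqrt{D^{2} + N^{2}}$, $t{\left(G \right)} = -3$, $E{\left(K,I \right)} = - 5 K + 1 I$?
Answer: $507$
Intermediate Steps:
$E{\left(K,I \right)} = I - 5 K$ ($E{\left(K,I \right)} = - 5 K + I = I - 5 K$)
$d{\left(E{\left(-2,2 \right)},-5 \right)} 39 + \left(-2\right) 0 t{\left(-5 \right)} = \sqrt{\left(2 - -10\right)^{2} + \left(-5\right)^{2}} \cdot 39 + \left(-2\right) 0 \left(-3\right) = \sqrt{\left(2 + 10\right)^{2} + 25} \cdot 39 + 0 \left(-3\right) = \sqrt{12^{2} + 25} \cdot 39 + 0 = \sqrt{144 + 25} \cdot 39 + 0 = \sqrt{169} \cdot 39 + 0 = 13 \cdot 39 + 0 = 507 + 0 = 507$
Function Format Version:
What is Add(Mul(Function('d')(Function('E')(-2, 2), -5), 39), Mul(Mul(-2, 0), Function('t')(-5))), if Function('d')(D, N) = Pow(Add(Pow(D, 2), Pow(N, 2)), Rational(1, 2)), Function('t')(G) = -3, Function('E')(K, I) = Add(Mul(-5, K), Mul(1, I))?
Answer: 507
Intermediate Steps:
Function('E')(K, I) = Add(I, Mul(-5, K)) (Function('E')(K, I) = Add(Mul(-5, K), I) = Add(I, Mul(-5, K)))
Add(Mul(Function('d')(Function('E')(-2, 2), -5), 39), Mul(Mul(-2, 0), Function('t')(-5))) = Add(Mul(Pow(Add(Pow(Add(2, Mul(-5, -2)), 2), Pow(-5, 2)), Rational(1, 2)), 39), Mul(Mul(-2, 0), -3)) = Add(Mul(Pow(Add(Pow(Add(2, 10), 2), 25), Rational(1, 2)), 39), Mul(0, -3)) = Add(Mul(Pow(Add(Pow(12, 2), 25), Rational(1, 2)), 39), 0) = Add(Mul(Pow(Add(144, 25), Rational(1, 2)), 39), 0) = Add(Mul(Pow(169, Rational(1, 2)), 39), 0) = Add(Mul(13, 39), 0) = Add(507, 0) = 507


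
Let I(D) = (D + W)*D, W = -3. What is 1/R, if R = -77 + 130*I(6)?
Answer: 1/2263 ≈ 0.00044189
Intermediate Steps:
I(D) = D*(-3 + D) (I(D) = (D - 3)*D = (-3 + D)*D = D*(-3 + D))
R = 2263 (R = -77 + 130*(6*(-3 + 6)) = -77 + 130*(6*3) = -77 + 130*18 = -77 + 2340 = 2263)
1/R = 1/2263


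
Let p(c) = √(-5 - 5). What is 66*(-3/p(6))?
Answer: 99*I*√10/5 ≈ 62.613*I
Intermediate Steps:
p(c) = I*√10 (p(c) = √(-10) = I*√10)
66*(-3/p(6)) = 66*(-3*(-I*√10/10)) = 66*(-(-3)*I*√10/10) = 66*(3*I*√10/10) = 99*I*√10/5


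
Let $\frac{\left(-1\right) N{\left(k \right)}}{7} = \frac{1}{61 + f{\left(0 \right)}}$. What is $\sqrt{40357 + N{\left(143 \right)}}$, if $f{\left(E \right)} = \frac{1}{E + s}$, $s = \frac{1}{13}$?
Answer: $\frac{\sqrt{220994414}}{74} \approx 200.89$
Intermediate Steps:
$s = \frac{1}{13} \approx 0.076923$
$f{\left(E \right)} = \frac{1}{\frac{1}{13} + E}$ ($f{\left(E \right)} = \frac{1}{E + \frac{1}{13}} = \frac{1}{\frac{1}{13} + E}$)
$N{\left(k \right)} = - \frac{7}{74}$ ($N{\left(k \right)} = - \frac{7}{61 + \frac{13}{1 + 13 \cdot 0}} = - \frac{7}{61 + \frac{13}{1 + 0}} = - \frac{7}{61 + \frac{13}{1}} = - \frac{7}{61 + 13 \cdot 1} = - \frac{7}{61 + 13} = - \frac{7}{74}$)
$\sqrt{40357 + N{\left(143 \right)}} = \sqrt{40357 - \frac{7}{74}} = \sqrt{\frac{2986411}{74}} = \frac{\sqrt{220994414}}{74}$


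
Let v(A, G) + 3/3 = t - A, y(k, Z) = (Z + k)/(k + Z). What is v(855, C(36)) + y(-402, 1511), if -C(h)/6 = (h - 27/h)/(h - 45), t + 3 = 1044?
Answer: 186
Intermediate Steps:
t = 1041 (t = -3 + 1044 = 1041)
y(k, Z) = 1 (y(k, Z) = (Z + k)/(Z + k) = 1)
C(h) = -6*(h - 27/h)/(-45 + h) (C(h) = -6*(h - 27/h)/(h - 45) = -6*(h - 27/h)/(-45 + h))
v(A, G) = 1040 - A (v(A, G) = -1 + (1041 - A) = 1040 - A)
v(855, C(36)) + y(-402, 1511) = (1040 - 1*855) + 1 = (1040 - 855) + 1 = 185 + 1 = 186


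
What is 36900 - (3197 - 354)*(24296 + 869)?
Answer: -71507195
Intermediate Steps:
36900 - (3197 - 354)*(24296 + 869) = 36900 - 2843*25165 = 36900 - 1*71544095 = 36900 - 71544095 = -71507195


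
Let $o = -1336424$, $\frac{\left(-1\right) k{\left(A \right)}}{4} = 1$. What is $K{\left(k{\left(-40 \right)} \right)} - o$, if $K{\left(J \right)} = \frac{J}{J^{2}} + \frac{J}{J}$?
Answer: $\frac{5345699}{4} \approx 1.3364 \cdot 10^{6}$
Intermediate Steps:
$k{\left(A \right)} = -4$ ($k{\left(A \right)} = \left(-4\right) 1 = -4$)
$K{\left(J \right)} = 1 + \frac{1}{J}$ ($K{\left(J \right)} = \frac{J}{J^{2}} + 1 = \frac{1}{J} + 1 = 1 + \frac{1}{J}$)
$K{\left(k{\left(-40 \right)} \right)} - o = \frac{1 - 4}{-4} - -1336424 = \left(- \frac{1}{4}\right) \left(-3\right) + 1336424 = \frac{3}{4} + 1336424 = \frac{5345699}{4}$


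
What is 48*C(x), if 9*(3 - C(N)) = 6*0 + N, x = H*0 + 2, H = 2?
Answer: 400/3 ≈ 133.33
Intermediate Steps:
x = 2 (x = 2*0 + 2 = 0 + 2 = 2)
C(N) = 3 - N/9 (C(N) = 3 - (6*0 + N)/9 = 3 - (0 + N)/9 = 3 - N/9)
48*C(x) = 48*(3 - 1/9*2) = 48*(3 - 2/9) = 48*(25/9) = 400/3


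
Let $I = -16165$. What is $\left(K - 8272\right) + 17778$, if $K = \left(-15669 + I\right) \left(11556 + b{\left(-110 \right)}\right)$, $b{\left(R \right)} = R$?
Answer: $-364362458$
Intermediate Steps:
$K = -364371964$ ($K = \left(-15669 - 16165\right) \left(11556 - 110\right) = \left(-31834\right) 11446 = -364371964$)
$\left(K - 8272\right) + 17778 = \left(-364371964 - 8272\right) + 17778 = -364380236 + 17778 = -364362458$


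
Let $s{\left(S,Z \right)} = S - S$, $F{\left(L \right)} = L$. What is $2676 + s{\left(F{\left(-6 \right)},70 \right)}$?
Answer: $2676$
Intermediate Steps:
$s{\left(S,Z \right)} = 0$
$2676 + s{\left(F{\left(-6 \right)},70 \right)} = 2676 + 0 = 2676$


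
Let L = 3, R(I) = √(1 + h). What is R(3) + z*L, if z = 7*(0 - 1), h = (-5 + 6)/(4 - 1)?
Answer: -21 + 2*√3/3 ≈ -19.845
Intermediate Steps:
h = ⅓ (h = 1/3 = 1*(⅓) = ⅓ ≈ 0.33333)
R(I) = 2*√3/3 (R(I) = √(1 + ⅓) = √(4/3) = 2*√3/3)
z = -7 (z = 7*(-1) = -7)
R(3) + z*L = 2*√3/3 - 7*3 = 2*√3/3 - 21 = -21 + 2*√3/3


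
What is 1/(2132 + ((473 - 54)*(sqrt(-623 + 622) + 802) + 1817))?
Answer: 339987/115591335730 - 419*I/115591335730 ≈ 2.9413e-6 - 3.6248e-9*I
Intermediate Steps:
1/(2132 + ((473 - 54)*(sqrt(-623 + 622) + 802) + 1817)) = 1/(2132 + (419*(sqrt(-1) + 802) + 1817)) = 1/(2132 + (419*(I + 802) + 1817)) = 1/(2132 + (419*(802 + I) + 1817)) = 1/(2132 + ((336038 + 419*I) + 1817)) = 1/(2132 + (337855 + 419*I)) = 1/(339987 + 419*I) = (339987 - 419*I)/115591335730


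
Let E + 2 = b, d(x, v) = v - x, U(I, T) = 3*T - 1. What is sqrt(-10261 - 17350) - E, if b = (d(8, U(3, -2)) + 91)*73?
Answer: -5546 + I*sqrt(27611) ≈ -5546.0 + 166.17*I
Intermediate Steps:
U(I, T) = -1 + 3*T
b = 5548 (b = (((-1 + 3*(-2)) - 1*8) + 91)*73 = (((-1 - 6) - 8) + 91)*73 = ((-7 - 8) + 91)*73 = (-15 + 91)*73 = 76*73 = 5548)
E = 5546 (E = -2 + 5548 = 5546)
sqrt(-10261 - 17350) - E = sqrt(-10261 - 17350) - 1*5546 = sqrt(-27611) - 5546 = I*sqrt(27611) - 5546 = -5546 + I*sqrt(27611)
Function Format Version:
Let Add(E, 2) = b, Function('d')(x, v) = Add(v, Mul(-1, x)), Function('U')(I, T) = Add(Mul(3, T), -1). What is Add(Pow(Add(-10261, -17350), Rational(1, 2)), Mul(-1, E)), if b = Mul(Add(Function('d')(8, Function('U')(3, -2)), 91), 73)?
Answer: Add(-5546, Mul(I, Pow(27611, Rational(1, 2)))) ≈ Add(-5546.0, Mul(166.17, I))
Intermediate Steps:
Function('U')(I, T) = Add(-1, Mul(3, T))
b = 5548 (b = Mul(Add(Add(Add(-1, Mul(3, -2)), Mul(-1, 8)), 91), 73) = Mul(Add(Add(Add(-1, -6), -8), 91), 73) = Mul(Add(Add(-7, -8), 91), 73) = Mul(Add(-15, 91), 73) = Mul(76, 73) = 5548)
E = 5546 (E = Add(-2, 5548) = 5546)
Add(Pow(Add(-10261, -17350), Rational(1, 2)), Mul(-1, E)) = Add(Pow(Add(-10261, -17350), Rational(1, 2)), Mul(-1, 5546)) = Add(Pow(-27611, Rational(1, 2)), -5546) = Add(Mul(I, Pow(27611, Rational(1, 2))), -5546) = Add(-5546, Mul(I, Pow(27611, Rational(1, 2))))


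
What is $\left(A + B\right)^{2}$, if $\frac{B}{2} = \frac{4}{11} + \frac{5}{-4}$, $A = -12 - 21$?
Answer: $\frac{585225}{484} \approx 1209.1$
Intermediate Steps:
$A = -33$
$B = - \frac{39}{22}$ ($B = 2 \left(\frac{4}{11} + \frac{5}{-4}\right) = 2 \left(4 \cdot \frac{1}{11} + 5 \left(- \frac{1}{4}\right)\right) = 2 \left(\frac{4}{11} - \frac{5}{4}\right) = 2 \left(- \frac{39}{44}\right) = - \frac{39}{22} \approx -1.7727$)
$\left(A + B\right)^{2} = \left(-33 - \frac{39}{22}\right)^{2} = \left(- \frac{765}{22}\right)^{2} = \frac{585225}{484}$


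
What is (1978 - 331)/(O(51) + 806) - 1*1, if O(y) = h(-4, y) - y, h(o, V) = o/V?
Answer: 45496/38501 ≈ 1.1817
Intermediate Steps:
O(y) = -y - 4/y (O(y) = -4/y - y = -y - 4/y)
(1978 - 331)/(O(51) + 806) - 1*1 = (1978 - 331)/((-1*51 - 4/51) + 806) - 1*1 = 1647/((-51 - 4*1/51) + 806) - 1 = 1647/((-51 - 4/51) + 806) - 1 = 1647/(-2605/51 + 806) - 1 = 1647/(38501/51) - 1 = 1647*(51/38501) - 1 = 83997/38501 - 1 = 45496/38501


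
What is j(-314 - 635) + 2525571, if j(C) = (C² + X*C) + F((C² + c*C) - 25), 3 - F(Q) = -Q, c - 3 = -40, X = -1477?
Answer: 5763537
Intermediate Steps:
c = -37 (c = 3 - 40 = -37)
F(Q) = 3 + Q (F(Q) = 3 - (-1)*Q = 3 + Q)
j(C) = -22 - 1514*C + 2*C² (j(C) = (C² - 1477*C) + (3 + ((C² - 37*C) - 25)) = (C² - 1477*C) + (3 + (-25 + C² - 37*C)) = (C² - 1477*C) + (-22 + C² - 37*C) = -22 - 1514*C + 2*C²)
j(-314 - 635) + 2525571 = (-22 - 1514*(-314 - 635) + 2*(-314 - 635)²) + 2525571 = (-22 - 1514*(-949) + 2*(-949)²) + 2525571 = (-22 + 1436786 + 2*900601) + 2525571 = (-22 + 1436786 + 1801202) + 2525571 = 3237966 + 2525571 = 5763537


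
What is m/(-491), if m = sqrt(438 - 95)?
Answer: -7*sqrt(7)/491 ≈ -0.037719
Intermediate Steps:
m = 7*sqrt(7) (m = sqrt(343) = 7*sqrt(7) ≈ 18.520)
m/(-491) = (7*sqrt(7))/(-491) = (7*sqrt(7))*(-1/491) = -7*sqrt(7)/491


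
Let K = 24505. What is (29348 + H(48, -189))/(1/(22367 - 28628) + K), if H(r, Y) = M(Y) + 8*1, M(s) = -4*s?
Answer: 47132808/38356451 ≈ 1.2288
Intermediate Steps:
H(r, Y) = 8 - 4*Y (H(r, Y) = -4*Y + 8*1 = -4*Y + 8 = 8 - 4*Y)
(29348 + H(48, -189))/(1/(22367 - 28628) + K) = (29348 + (8 - 4*(-189)))/(1/(22367 - 28628) + 24505) = (29348 + (8 + 756))/(1/(-6261) + 24505) = (29348 + 764)/(-1/6261 + 24505) = 30112/(153425804/6261) = 30112*(6261/153425804) = 47132808/38356451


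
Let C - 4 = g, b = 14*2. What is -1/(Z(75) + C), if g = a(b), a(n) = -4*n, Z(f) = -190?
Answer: 1/298 ≈ 0.0033557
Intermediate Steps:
b = 28
g = -112 (g = -4*28 = -112)
C = -108 (C = 4 - 112 = -108)
-1/(Z(75) + C) = -1/(-190 - 108) = -1/(-298) = -1*(-1/298) = 1/298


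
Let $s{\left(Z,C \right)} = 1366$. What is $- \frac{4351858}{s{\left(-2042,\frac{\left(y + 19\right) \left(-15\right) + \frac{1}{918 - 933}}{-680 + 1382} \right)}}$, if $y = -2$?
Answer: $- \frac{2175929}{683} \approx -3185.8$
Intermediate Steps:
$- \frac{4351858}{s{\left(-2042,\frac{\left(y + 19\right) \left(-15\right) + \frac{1}{918 - 933}}{-680 + 1382} \right)}} = - \frac{4351858}{1366} = \left(-4351858\right) \frac{1}{1366} = - \frac{2175929}{683}$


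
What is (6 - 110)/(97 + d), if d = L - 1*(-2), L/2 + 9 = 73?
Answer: -104/227 ≈ -0.45815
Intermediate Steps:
L = 128 (L = -18 + 2*73 = -18 + 146 = 128)
d = 130 (d = 128 - 1*(-2) = 128 + 2 = 130)
(6 - 110)/(97 + d) = (6 - 110)/(97 + 130) = -104/227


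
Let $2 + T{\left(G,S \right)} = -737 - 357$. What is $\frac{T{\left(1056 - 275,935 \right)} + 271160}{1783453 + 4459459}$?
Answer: $\frac{16879}{390182} \approx 0.043259$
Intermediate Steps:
$T{\left(G,S \right)} = -1096$ ($T{\left(G,S \right)} = -2 - 1094 = -1096$)
$\frac{T{\left(1056 - 275,935 \right)} + 271160}{1783453 + 4459459} = \frac{-1096 + 271160}{1783453 + 4459459} = \frac{270064}{6242912} = 270064 \cdot \frac{1}{6242912} = \frac{16879}{390182}$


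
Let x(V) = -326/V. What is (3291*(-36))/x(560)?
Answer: 33173280/163 ≈ 2.0352e+5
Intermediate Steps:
(3291*(-36))/x(560) = (3291*(-36))/((-326/560)) = -118476/((-326*1/560)) = -118476/(-163/280) = -118476*(-280/163) = 33173280/163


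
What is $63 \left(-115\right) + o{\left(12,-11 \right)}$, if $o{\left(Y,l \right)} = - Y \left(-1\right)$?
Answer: $-7233$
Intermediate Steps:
$o{\left(Y,l \right)} = Y$ ($o{\left(Y,l \right)} = - \left(-1\right) Y = Y$)
$63 \left(-115\right) + o{\left(12,-11 \right)} = 63 \left(-115\right) + 12 = -7245 + 12 = -7233$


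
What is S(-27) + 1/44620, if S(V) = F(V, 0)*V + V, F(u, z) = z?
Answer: -1204739/44620 ≈ -27.000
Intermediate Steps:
S(V) = V (S(V) = 0*V + V = 0 + V = V)
S(-27) + 1/44620 = -27 + 1/44620 = -1204739/44620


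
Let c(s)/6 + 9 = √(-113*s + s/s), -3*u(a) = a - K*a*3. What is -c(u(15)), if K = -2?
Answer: 54 - 12*√989 ≈ -323.38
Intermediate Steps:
u(a) = -7*a/3 (u(a) = -(a - (-2*a)*3)/3 = -(a - (-6)*a)/3 = -(a + 6*a)/3 = -7*a/3)
c(s) = -54 + 6*√(1 - 113*s) (c(s) = -54 + 6*√(-113*s + s/s) = -54 + 6*√(-113*s + 1) = -54 + 6*√(1 - 113*s))
-c(u(15)) = -(-54 + 6*√(1 - (-791)*15/3)) = -(-54 + 6*√(1 - 113*(-35))) = -(-54 + 6*√(1 + 3955)) = -(-54 + 6*√3956) = -(-54 + 6*(2*√989)) = -(-54 + 12*√989) = 54 - 12*√989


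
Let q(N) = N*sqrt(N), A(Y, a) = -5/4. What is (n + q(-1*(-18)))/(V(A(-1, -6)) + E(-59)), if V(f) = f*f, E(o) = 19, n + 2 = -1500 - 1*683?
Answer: -34960/329 + 864*sqrt(2)/329 ≈ -102.55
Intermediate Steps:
A(Y, a) = -5/4 (A(Y, a) = -5*1/4 = -5/4)
n = -2185 (n = -2 + (-1500 - 1*683) = -2 + (-1500 - 683) = -2 - 2183 = -2185)
V(f) = f**2
q(N) = N**(3/2)
(n + q(-1*(-18)))/(V(A(-1, -6)) + E(-59)) = (-2185 + (-1*(-18))**(3/2))/((-5/4)**2 + 19) = (-2185 + 18**(3/2))/(25/16 + 19) = (-2185 + 54*sqrt(2))/(329/16) = (-2185 + 54*sqrt(2))*(16/329) = -34960/329 + 864*sqrt(2)/329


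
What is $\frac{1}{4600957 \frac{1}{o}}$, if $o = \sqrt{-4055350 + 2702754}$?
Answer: $\frac{14 i \sqrt{6901}}{4600957} \approx 0.00025278 i$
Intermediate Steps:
$o = 14 i \sqrt{6901}$ ($o = \sqrt{-1352596} = 14 i \sqrt{6901} \approx 1163.0 i$)
$\frac{1}{4600957 \frac{1}{o}} = \frac{1}{4600957 \frac{1}{14 i \sqrt{6901}}} = \frac{1}{4600957 \left(- \frac{i \sqrt{6901}}{96614}\right)} = \frac{1}{\left(- \frac{68671}{1442}\right) i \sqrt{6901}} = \frac{14 i \sqrt{6901}}{4600957}$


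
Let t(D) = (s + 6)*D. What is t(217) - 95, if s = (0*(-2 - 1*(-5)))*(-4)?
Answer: 1207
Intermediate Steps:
s = 0 (s = (0*(-2 + 5))*(-4) = (0*3)*(-4) = 0*(-4) = 0)
t(D) = 6*D (t(D) = (0 + 6)*D = 6*D)
t(217) - 95 = 6*217 - 95 = 1302 - 95 = 1207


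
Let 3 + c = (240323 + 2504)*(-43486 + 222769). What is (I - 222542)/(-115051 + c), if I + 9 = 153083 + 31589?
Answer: -37879/43534637987 ≈ -8.7009e-7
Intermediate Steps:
c = 43534753038 (c = -3 + (240323 + 2504)*(-43486 + 222769) = -3 + 242827*179283 = -3 + 43534753041 = 43534753038)
I = 184663 (I = -9 + (153083 + 31589) = -9 + 184672 = 184663)
(I - 222542)/(-115051 + c) = (184663 - 222542)/(-115051 + 43534753038) = -37879/43534637987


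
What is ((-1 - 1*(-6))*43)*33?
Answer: 7095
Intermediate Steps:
((-1 - 1*(-6))*43)*33 = ((-1 + 6)*43)*33 = (5*43)*33 = 215*33 = 7095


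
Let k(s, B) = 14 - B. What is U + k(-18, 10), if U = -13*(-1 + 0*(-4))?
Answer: 17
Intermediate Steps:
U = 13 (U = -13*(-1 + 0) = -13*(-1) = 13)
U + k(-18, 10) = 13 + (14 - 1*10) = 13 + (14 - 10) = 13 + 4 = 17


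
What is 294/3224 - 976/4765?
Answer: -872857/7681180 ≈ -0.11364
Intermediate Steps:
294/3224 - 976/4765 = 294*(1/3224) - 976*1/4765 = 147/1612 - 976/4765 = -872857/7681180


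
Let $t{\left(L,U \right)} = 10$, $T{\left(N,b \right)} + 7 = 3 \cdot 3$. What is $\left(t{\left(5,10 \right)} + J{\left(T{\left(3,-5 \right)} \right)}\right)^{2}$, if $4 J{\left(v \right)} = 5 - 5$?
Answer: $100$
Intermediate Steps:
$T{\left(N,b \right)} = 2$ ($T{\left(N,b \right)} = -7 + 3 \cdot 3 = -7 + 9 = 2$)
$J{\left(v \right)} = 0$ ($J{\left(v \right)} = \frac{5 - 5}{4} = \frac{1}{4} \cdot 0 = 0$)
$\left(t{\left(5,10 \right)} + J{\left(T{\left(3,-5 \right)} \right)}\right)^{2} = \left(10 + 0\right)^{2} = 10^{2} = 100$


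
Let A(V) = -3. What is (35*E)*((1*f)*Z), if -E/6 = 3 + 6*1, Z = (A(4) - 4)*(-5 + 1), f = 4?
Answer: -211680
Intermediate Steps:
Z = 28 (Z = (-3 - 4)*(-5 + 1) = -7*(-4) = 28)
E = -54 (E = -6*(3 + 6*1) = -6*(3 + 6) = -6*9 = -54)
(35*E)*((1*f)*Z) = (35*(-54))*((1*4)*28) = -7560*28 = -1890*112 = -211680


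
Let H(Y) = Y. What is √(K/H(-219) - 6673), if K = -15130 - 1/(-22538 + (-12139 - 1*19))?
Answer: I*√10591217977949782/1266404 ≈ 81.264*I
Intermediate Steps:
K = -524950479/34696 (K = -15130 - 1/(-22538 + (-12139 - 19)) = -15130 - 1/(-22538 - 12158) = -15130 - 1/(-34696) = -15130 - 1*(-1/34696) = -15130 + 1/34696 = -524950479/34696 ≈ -15130.)
√(K/H(-219) - 6673) = √(-524950479/34696/(-219) - 6673) = √(-524950479/34696*(-1/219) - 6673) = √(174983493/2532808 - 6673) = √(-16726444291/2532808) = I*√10591217977949782/1266404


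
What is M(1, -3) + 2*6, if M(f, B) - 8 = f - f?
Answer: 20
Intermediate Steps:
M(f, B) = 8 (M(f, B) = 8 + (f - f) = 8 + 0 = 8)
M(1, -3) + 2*6 = 8 + 2*6 = 8 + 12 = 20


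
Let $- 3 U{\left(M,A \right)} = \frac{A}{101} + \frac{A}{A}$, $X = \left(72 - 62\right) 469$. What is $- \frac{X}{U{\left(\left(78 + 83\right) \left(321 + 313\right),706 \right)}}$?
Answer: $\frac{473690}{269} \approx 1760.9$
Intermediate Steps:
$X = 4690$ ($X = 10 \cdot 469 = 4690$)
$U{\left(M,A \right)} = - \frac{1}{3} - \frac{A}{303}$ ($U{\left(M,A \right)} = - \frac{\frac{A}{101} + \frac{A}{A}}{3} = - \frac{A \frac{1}{101} + 1}{3} = - \frac{\frac{A}{101} + 1}{3} = - \frac{1 + \frac{A}{101}}{3} = - \frac{1}{3} - \frac{A}{303}$)
$- \frac{X}{U{\left(\left(78 + 83\right) \left(321 + 313\right),706 \right)}} = - \frac{4690}{- \frac{1}{3} - \frac{706}{303}} = - \frac{4690}{- \frac{269}{101}} = - \frac{4690 \left(-101\right)}{269} = \left(-1\right) \left(- \frac{473690}{269}\right) = \frac{473690}{269}$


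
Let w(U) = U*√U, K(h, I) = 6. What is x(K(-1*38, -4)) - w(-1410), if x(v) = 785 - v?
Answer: 779 + 1410*I*√1410 ≈ 779.0 + 52945.0*I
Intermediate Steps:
w(U) = U^(3/2)
x(K(-1*38, -4)) - w(-1410) = (785 - 1*6) - (-1410)^(3/2) = (785 - 6) - (-1410)*I*√1410 = 779 + 1410*I*√1410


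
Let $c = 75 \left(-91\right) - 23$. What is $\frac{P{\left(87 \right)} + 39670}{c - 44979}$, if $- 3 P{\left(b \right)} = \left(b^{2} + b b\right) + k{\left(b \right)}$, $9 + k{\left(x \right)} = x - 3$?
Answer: $- \frac{34599}{51827} \approx -0.66759$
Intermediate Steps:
$c = -6848$ ($c = -6825 - 23 = -6848$)
$k{\left(x \right)} = -12 + x$ ($k{\left(x \right)} = -9 + \left(x - 3\right) = -9 + \left(-3 + x\right) = -12 + x$)
$P{\left(b \right)} = 4 - \frac{2 b^{2}}{3} - \frac{b}{3}$ ($P{\left(b \right)} = - \frac{\left(b^{2} + b b\right) + \left(-12 + b\right)}{3} = - \frac{\left(b^{2} + b^{2}\right) + \left(-12 + b\right)}{3} = - \frac{2 b^{2} + \left(-12 + b\right)}{3} = - \frac{-12 + b + 2 b^{2}}{3} = 4 - \frac{2 b^{2}}{3} - \frac{b}{3}$)
$\frac{P{\left(87 \right)} + 39670}{c - 44979} = \frac{\left(4 - \frac{2 \cdot 87^{2}}{3} - 29\right) + 39670}{-6848 - 44979} = \frac{\left(4 - 5046 - 29\right) + 39670}{-51827} = \left(\left(4 - 5046 - 29\right) + 39670\right) \left(- \frac{1}{51827}\right) = \left(-5071 + 39670\right) \left(- \frac{1}{51827}\right) = 34599 \left(- \frac{1}{51827}\right) = - \frac{34599}{51827}$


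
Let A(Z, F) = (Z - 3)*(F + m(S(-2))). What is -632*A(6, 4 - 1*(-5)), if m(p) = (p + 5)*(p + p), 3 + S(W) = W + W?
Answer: -70152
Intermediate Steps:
S(W) = -3 + 2*W (S(W) = -3 + (W + W) = -3 + 2*W)
m(p) = 2*p*(5 + p) (m(p) = (5 + p)*(2*p) = 2*p*(5 + p))
A(Z, F) = (-3 + Z)*(28 + F) (A(Z, F) = (Z - 3)*(F + 2*(-3 + 2*(-2))*(5 + (-3 + 2*(-2)))) = (-3 + Z)*(F + 2*(-3 - 4)*(5 + (-3 - 4))) = (-3 + Z)*(F + 2*(-7)*(5 - 7)) = (-3 + Z)*(F + 2*(-7)*(-2)) = (-3 + Z)*(F + 28) = (-3 + Z)*(28 + F))
-632*A(6, 4 - 1*(-5)) = -632*(-84 - 3*(4 - 1*(-5)) + 28*6 + (4 - 1*(-5))*6) = -632*(-84 - 3*(4 + 5) + 168 + (4 + 5)*6) = -632*(-84 - 3*9 + 168 + 9*6) = -632*(-84 - 27 + 168 + 54) = -632*111 = -70152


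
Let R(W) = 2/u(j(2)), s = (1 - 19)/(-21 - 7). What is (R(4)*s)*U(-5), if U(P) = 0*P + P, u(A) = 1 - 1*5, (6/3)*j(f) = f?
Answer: 45/28 ≈ 1.6071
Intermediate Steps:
j(f) = f/2
u(A) = -4 (u(A) = 1 - 5 = -4)
U(P) = P (U(P) = 0 + P = P)
s = 9/14 (s = -18/(-28) = -18*(-1/28) = 9/14 ≈ 0.64286)
R(W) = -½ (R(W) = 2/(-4) = 2*(-¼) = -½)
(R(4)*s)*U(-5) = -½*9/14*(-5) = -9/28*(-5) = 45/28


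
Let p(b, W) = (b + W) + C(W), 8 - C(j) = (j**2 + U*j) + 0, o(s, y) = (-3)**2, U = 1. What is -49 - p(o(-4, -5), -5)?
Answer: -41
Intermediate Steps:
o(s, y) = 9
C(j) = 8 - j - j**2 (C(j) = 8 - ((j**2 + 1*j) + 0) = 8 - ((j**2 + j) + 0) = 8 - ((j + j**2) + 0) = 8 - (j + j**2) = 8 + (-j - j**2) = 8 - j - j**2)
p(b, W) = 8 + b - W**2 (p(b, W) = (b + W) + (8 - W - W**2) = (W + b) + (8 - W - W**2) = 8 + b - W**2)
-49 - p(o(-4, -5), -5) = -49 - (8 + 9 - 1*(-5)**2) = -49 - (8 + 9 - 1*25) = -49 - (8 + 9 - 25) = -49 - 1*(-8) = -49 + 8 = -41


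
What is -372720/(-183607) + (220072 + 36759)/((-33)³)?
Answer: -33761530777/6598284759 ≈ -5.1167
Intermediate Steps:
-372720/(-183607) + (220072 + 36759)/((-33)³) = -372720*(-1/183607) + 256831/(-35937) = 372720/183607 + 256831*(-1/35937) = 372720/183607 - 256831/35937 = -33761530777/6598284759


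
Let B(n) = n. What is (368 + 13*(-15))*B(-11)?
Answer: -1903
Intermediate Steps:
(368 + 13*(-15))*B(-11) = (368 + 13*(-15))*(-11) = (368 - 195)*(-11) = 173*(-11) = -1903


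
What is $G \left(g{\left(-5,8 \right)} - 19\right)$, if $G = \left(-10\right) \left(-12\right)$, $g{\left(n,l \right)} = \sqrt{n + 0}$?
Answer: $-2280 + 120 i \sqrt{5} \approx -2280.0 + 268.33 i$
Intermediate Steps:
$g{\left(n,l \right)} = \sqrt{n}$
$G = 120$
$G \left(g{\left(-5,8 \right)} - 19\right) = 120 \left(\sqrt{-5} - 19\right) = 120 \left(i \sqrt{5} - 19\right) = 120 \left(-19 + i \sqrt{5}\right) = -2280 + 120 i \sqrt{5}$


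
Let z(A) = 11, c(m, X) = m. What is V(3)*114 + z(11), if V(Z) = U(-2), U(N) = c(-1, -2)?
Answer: -103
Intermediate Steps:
U(N) = -1
V(Z) = -1
V(3)*114 + z(11) = -1*114 + 11 = -114 + 11 = -103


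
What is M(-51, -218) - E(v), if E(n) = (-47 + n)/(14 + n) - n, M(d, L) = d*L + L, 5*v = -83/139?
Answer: 73102807659/6704665 ≈ 10903.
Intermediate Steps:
v = -83/695 (v = (-83/139)/5 = (-83*1/139)/5 = (1/5)*(-83/139) = -83/695 ≈ -0.11942)
M(d, L) = L + L*d (M(d, L) = L*d + L = L + L*d)
E(n) = -n + (-47 + n)/(14 + n) (E(n) = (-47 + n)/(14 + n) - n = -n + (-47 + n)/(14 + n))
M(-51, -218) - E(v) = -218*(1 - 51) - (-47 - (-83/695)**2 - 13*(-83/695))/(14 - 83/695) = -218*(-50) - (-47 - 1*6889/483025 + 1079/695)/9647/695 = 10900 - 695*(-47 - 6889/483025 + 1079/695)/9647 = 10900 - 695*(-21959159)/(9647*483025) = 10900 - 1*(-21959159/6704665) = 10900 + 21959159/6704665 = 73102807659/6704665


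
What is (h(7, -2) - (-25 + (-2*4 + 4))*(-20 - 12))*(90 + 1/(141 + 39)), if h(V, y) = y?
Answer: -502231/6 ≈ -83705.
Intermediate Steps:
(h(7, -2) - (-25 + (-2*4 + 4))*(-20 - 12))*(90 + 1/(141 + 39)) = (-2 - (-25 + (-2*4 + 4))*(-20 - 12))*(90 + 1/(141 + 39)) = (-2 - (-25 + (-8 + 4))*(-32))*(90 + 1/180) = (-2 - (-25 - 4)*(-32))*(90 + 1/180) = (-2 - (-29)*(-32))*(16201/180) = (-2 - 1*928)*(16201/180) = (-2 - 928)*(16201/180) = -930*16201/180 = -502231/6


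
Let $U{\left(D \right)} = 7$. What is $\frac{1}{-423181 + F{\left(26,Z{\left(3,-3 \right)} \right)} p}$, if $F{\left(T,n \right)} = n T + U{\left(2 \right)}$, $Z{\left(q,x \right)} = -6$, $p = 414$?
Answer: $- \frac{1}{484867} \approx -2.0624 \cdot 10^{-6}$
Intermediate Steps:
$F{\left(T,n \right)} = 7 + T n$ ($F{\left(T,n \right)} = n T + 7 = T n + 7 = 7 + T n$)
$\frac{1}{-423181 + F{\left(26,Z{\left(3,-3 \right)} \right)} p} = \frac{1}{-423181 + \left(7 + 26 \left(-6\right)\right) 414} = \frac{1}{-423181 + \left(7 - 156\right) 414} = \frac{1}{-423181 - 61686} = \frac{1}{-484867} = - \frac{1}{484867}$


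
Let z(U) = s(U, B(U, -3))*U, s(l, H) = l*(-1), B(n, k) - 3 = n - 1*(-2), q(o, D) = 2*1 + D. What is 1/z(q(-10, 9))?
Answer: -1/121 ≈ -0.0082645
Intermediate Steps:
q(o, D) = 2 + D
B(n, k) = 5 + n (B(n, k) = 3 + (n - 1*(-2)) = 3 + (n + 2) = 3 + (2 + n) = 5 + n)
s(l, H) = -l
z(U) = -U² (z(U) = (-U)*U = -U²)
1/z(q(-10, 9)) = 1/(-(2 + 9)²) = 1/(-1*11²) = 1/(-1*121) = 1/(-121) = -1/121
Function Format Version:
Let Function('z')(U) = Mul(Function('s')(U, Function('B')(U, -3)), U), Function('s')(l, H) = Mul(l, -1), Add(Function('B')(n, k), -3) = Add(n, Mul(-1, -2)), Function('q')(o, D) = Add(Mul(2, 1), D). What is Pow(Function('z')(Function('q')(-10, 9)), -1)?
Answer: Rational(-1, 121) ≈ -0.0082645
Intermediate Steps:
Function('q')(o, D) = Add(2, D)
Function('B')(n, k) = Add(5, n) (Function('B')(n, k) = Add(3, Add(n, Mul(-1, -2))) = Add(3, Add(n, 2)) = Add(3, Add(2, n)) = Add(5, n))
Function('s')(l, H) = Mul(-1, l)
Function('z')(U) = Mul(-1, Pow(U, 2)) (Function('z')(U) = Mul(Mul(-1, U), U) = Mul(-1, Pow(U, 2)))
Pow(Function('z')(Function('q')(-10, 9)), -1) = Pow(Mul(-1, Pow(Add(2, 9), 2)), -1) = Pow(Mul(-1, Pow(11, 2)), -1) = Pow(Mul(-1, 121), -1) = Pow(-121, -1) = Rational(-1, 121)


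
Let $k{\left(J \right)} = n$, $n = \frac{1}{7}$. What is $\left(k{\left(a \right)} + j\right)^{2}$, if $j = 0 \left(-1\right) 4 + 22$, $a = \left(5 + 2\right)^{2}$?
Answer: $\frac{24025}{49} \approx 490.31$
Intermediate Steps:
$a = 49$ ($a = 7^{2} = 49$)
$j = 22$ ($j = 0 \cdot 4 + 22 = 0 + 22 = 22$)
$n = \frac{1}{7} \approx 0.14286$
$k{\left(J \right)} = \frac{1}{7}$
$\left(k{\left(a \right)} + j\right)^{2} = \left(\frac{1}{7} + 22\right)^{2} = \left(\frac{155}{7}\right)^{2} = \frac{24025}{49}$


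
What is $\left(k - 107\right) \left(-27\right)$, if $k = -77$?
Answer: $4968$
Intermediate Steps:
$\left(k - 107\right) \left(-27\right) = \left(-77 - 107\right) \left(-27\right) = \left(-184\right) \left(-27\right) = 4968$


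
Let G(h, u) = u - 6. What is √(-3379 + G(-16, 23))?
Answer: 41*I*√2 ≈ 57.983*I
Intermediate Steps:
G(h, u) = -6 + u
√(-3379 + G(-16, 23)) = √(-3379 + (-6 + 23)) = √(-3379 + 17) = √(-3362) = 41*I*√2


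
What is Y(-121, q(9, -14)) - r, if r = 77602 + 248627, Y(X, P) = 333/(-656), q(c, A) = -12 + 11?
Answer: -214006557/656 ≈ -3.2623e+5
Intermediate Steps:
q(c, A) = -1
Y(X, P) = -333/656 (Y(X, P) = 333*(-1/656) = -333/656)
r = 326229
Y(-121, q(9, -14)) - r = -333/656 - 1*326229 = -333/656 - 326229 = -214006557/656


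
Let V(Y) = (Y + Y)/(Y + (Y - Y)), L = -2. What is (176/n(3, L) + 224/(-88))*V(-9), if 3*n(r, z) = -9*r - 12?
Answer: -4600/143 ≈ -32.168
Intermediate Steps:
n(r, z) = -4 - 3*r (n(r, z) = (-9*r - 12)/3 = (-12 - 9*r)/3 = -4 - 3*r)
V(Y) = 2 (V(Y) = (2*Y)/(Y + 0) = (2*Y)/Y = 2)
(176/n(3, L) + 224/(-88))*V(-9) = (176/(-4 - 3*3) + 224/(-88))*2 = (176/(-4 - 9) + 224*(-1/88))*2 = (176/(-13) - 28/11)*2 = (176*(-1/13) - 28/11)*2 = (-176/13 - 28/11)*2 = -2300/143*2 = -4600/143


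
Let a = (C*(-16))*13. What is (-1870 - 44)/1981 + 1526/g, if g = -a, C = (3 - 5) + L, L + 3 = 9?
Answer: 715279/824096 ≈ 0.86796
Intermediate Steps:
L = 6 (L = -3 + 9 = 6)
C = 4 (C = (3 - 5) + 6 = -2 + 6 = 4)
a = -832 (a = (4*(-16))*13 = -64*13 = -832)
g = 832 (g = -1*(-832) = 832)
(-1870 - 44)/1981 + 1526/g = (-1870 - 44)/1981 + 1526/832 = -1914*1/1981 + 1526*(1/832) = -1914/1981 + 763/416 = 715279/824096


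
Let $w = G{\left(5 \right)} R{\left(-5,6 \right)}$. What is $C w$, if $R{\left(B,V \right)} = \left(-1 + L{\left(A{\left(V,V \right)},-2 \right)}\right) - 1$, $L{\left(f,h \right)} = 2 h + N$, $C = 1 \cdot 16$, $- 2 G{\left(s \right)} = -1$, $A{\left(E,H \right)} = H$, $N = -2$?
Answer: $-64$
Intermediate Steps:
$G{\left(s \right)} = \frac{1}{2}$ ($G{\left(s \right)} = \left(- \frac{1}{2}\right) \left(-1\right) = \frac{1}{2}$)
$C = 16$
$L{\left(f,h \right)} = -2 + 2 h$ ($L{\left(f,h \right)} = 2 h - 2 = -2 + 2 h$)
$R{\left(B,V \right)} = -8$ ($R{\left(B,V \right)} = \left(-1 + \left(-2 + 2 \left(-2\right)\right)\right) - 1 = \left(-1 - 6\right) - 1 = -7 - 1 = -8$)
$w = -4$ ($w = \frac{1}{2} \left(-8\right) = -4$)
$C w = 16 \left(-4\right) = -64$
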